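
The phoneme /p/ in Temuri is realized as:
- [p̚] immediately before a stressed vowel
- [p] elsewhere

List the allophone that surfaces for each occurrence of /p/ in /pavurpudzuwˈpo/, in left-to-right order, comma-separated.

Occurrence 1 (position 1): no conditioning environment matches → elsewhere allophone [p].
Occurrence 2 (position 6): no conditioning environment matches → elsewhere allophone [p].
Occurrence 3 (position 12): immediately before a stressed vowel → [p̚].

[p], [p], [p̚]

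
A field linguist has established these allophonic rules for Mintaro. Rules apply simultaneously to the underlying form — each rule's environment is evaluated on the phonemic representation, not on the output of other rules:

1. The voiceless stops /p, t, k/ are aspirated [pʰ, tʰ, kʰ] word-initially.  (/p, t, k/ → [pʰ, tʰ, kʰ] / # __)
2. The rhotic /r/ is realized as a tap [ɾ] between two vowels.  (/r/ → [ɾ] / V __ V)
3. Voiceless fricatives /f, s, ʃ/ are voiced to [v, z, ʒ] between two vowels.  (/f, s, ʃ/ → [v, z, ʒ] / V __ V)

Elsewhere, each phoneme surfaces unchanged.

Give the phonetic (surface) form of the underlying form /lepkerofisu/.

[lepkeɾovizu]

/l/ (word-initial) is unaffected → [l].
/e/ (between /l/ and /p/): no rule targets it → [e].
/p/ — between /e/ and /k/; rule 1 does not apply here → [p].
/k/ (between /p/ and /e/) fails the environment for rule 1, so it stays [k].
/e/ (between /k/ and /r/): no rule targets it → [e].
/r/ meets the environment for rule 2 (between two vowels) → [ɾ].
/o/ (between /r/ and /f/) is unaffected → [o].
/f/ (between /o/ and /i/) occurs between two vowels → [v] by rule 3.
/i/ — not in any rule's target class → [i].
/s/ — between /i/ and /u/, between two vowels — surfaces as [z] (rule 3).
/u/ — not in any rule's target class → [u].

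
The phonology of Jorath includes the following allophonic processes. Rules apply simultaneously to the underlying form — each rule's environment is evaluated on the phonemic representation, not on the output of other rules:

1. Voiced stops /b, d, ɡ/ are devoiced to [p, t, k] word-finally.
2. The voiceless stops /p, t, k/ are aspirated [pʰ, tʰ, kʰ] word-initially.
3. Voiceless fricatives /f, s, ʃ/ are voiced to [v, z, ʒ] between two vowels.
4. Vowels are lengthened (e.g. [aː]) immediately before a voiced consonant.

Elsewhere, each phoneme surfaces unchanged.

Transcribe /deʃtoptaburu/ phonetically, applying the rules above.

/d/ (word-initial): rule 1 targets it, but not word-finally → unchanged [d].
/e/ (between /d/ and /ʃ/) fails the environment for rule 4, so it stays [e].
/ʃ/ (between /e/ and /t/) fails the environment for rule 3, so it stays [ʃ].
/t/ — between /ʃ/ and /o/; rule 2 does not apply here → [t].
/o/ — between /t/ and /p/; rule 4 does not apply here → [o].
/p/ (between /o/ and /t/) fails the environment for rule 2, so it stays [p].
/t/ (between /p/ and /a/): rule 2 targets it, but not word-initially → unchanged [t].
/a/ — between /t/ and /b/, before a voiced consonant — surfaces as [aː] (rule 4).
/b/ (between /a/ and /u/): rule 1 targets it, but not word-finally → unchanged [b].
/u/ — between /b/ and /r/, before a voiced consonant — surfaces as [uː] (rule 4).
/r/ (between /u/ and /u/): no rule targets it → [r].
/u/ (word-final) is in the target of rule 4 but the environment (before a voiced consonant) is not met → [u].

[deʃtoptaːbuːru]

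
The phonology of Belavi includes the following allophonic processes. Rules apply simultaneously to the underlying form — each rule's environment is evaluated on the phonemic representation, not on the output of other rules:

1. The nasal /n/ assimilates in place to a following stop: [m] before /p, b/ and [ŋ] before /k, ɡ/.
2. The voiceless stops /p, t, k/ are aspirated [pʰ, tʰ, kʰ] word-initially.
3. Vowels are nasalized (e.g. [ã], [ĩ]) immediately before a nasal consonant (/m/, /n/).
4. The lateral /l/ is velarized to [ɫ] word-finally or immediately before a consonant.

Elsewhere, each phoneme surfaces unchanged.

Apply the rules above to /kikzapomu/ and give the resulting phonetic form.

/k/ — word-initial, word-initially — surfaces as [kʰ] (rule 2).
/i/ — between /k/ and /k/; rule 3 does not apply here → [i].
/k/ (between /i/ and /z/) fails the environment for rule 2, so it stays [k].
/a/ (between /z/ and /p/): rule 3 targets it, but not before a nasal consonant → unchanged [a].
/p/ — between /a/ and /o/; rule 2 does not apply here → [p].
/o/ (between /p/ and /m/) occurs before a nasal consonant → [õ] by rule 3.
/u/ (word-final): rule 3 targets it, but not before a nasal consonant → unchanged [u].

[kʰikzapõmu]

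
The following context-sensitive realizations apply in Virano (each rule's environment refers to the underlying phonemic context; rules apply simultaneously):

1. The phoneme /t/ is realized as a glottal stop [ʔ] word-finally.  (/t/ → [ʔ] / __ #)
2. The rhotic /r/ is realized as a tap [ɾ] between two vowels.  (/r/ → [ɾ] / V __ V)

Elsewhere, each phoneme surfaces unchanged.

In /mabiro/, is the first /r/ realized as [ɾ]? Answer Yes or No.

Yes

/r/ (between /i/ and /o/): between two vowels, so rule 2 applies → [ɾ].
The actual realization is [ɾ], which matches [ɾ].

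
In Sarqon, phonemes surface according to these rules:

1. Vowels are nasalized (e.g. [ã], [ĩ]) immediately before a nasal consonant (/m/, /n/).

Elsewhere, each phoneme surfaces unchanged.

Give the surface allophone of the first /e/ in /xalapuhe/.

/e/ (word-final): rule 1 targets it, but not before a nasal consonant → unchanged [e].

[e]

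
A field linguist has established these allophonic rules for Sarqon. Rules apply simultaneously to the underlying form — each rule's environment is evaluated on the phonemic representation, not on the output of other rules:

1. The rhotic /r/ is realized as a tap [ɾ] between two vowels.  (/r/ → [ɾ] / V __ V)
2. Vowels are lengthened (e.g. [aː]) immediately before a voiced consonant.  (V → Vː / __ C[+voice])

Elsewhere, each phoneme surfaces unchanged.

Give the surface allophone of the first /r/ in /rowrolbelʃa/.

/r/ (word-initial): rule 1 targets it, but not between two vowels → unchanged [r].

[r]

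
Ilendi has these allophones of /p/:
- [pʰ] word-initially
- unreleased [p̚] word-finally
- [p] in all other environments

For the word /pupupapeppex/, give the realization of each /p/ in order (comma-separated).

[pʰ], [p], [p], [p], [p], [p]

Occurrence 1 (position 1): word-initially → [pʰ].
Occurrence 2 (position 3): no conditioning environment matches → elsewhere allophone [p].
Occurrence 3 (position 5): no conditioning environment matches → elsewhere allophone [p].
Occurrence 4 (position 7): no conditioning environment matches → elsewhere allophone [p].
Occurrence 5 (position 9): no conditioning environment matches → elsewhere allophone [p].
Occurrence 6 (position 10): no conditioning environment matches → elsewhere allophone [p].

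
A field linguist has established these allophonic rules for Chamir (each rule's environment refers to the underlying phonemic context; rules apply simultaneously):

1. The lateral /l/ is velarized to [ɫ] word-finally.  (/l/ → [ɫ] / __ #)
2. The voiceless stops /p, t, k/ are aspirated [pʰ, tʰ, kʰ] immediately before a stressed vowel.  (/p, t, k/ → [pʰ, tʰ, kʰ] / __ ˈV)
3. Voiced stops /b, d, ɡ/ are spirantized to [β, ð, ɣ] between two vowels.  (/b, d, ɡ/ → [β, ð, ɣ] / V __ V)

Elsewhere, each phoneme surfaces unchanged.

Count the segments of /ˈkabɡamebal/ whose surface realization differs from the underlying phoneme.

Segments that undergo a rule: /k/ → [kʰ] (rule 2); /b/ → [β] (rule 3); /l/ → [ɫ] (rule 1).
All other segments surface unchanged.

3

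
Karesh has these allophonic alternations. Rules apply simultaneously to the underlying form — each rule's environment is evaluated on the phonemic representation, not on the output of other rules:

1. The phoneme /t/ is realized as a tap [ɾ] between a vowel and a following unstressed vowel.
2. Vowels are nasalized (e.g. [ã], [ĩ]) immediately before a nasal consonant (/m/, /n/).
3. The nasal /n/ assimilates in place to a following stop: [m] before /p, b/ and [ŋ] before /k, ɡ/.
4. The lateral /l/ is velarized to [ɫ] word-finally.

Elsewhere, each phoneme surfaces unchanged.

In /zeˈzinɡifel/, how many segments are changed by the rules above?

Segments that undergo a rule: /i/ → [ĩ] (rule 2); /n/ → [ŋ] (rule 3); /l/ → [ɫ] (rule 4).
All other segments surface unchanged.

3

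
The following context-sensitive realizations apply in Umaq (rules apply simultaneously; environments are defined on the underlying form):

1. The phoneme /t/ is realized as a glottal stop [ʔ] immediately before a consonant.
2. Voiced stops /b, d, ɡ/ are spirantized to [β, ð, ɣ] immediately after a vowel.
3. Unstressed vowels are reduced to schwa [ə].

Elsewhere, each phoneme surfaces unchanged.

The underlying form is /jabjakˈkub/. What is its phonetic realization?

/a/ — between /j/ and /b/, in an unstressed syllable — surfaces as [ə] (rule 3).
/b/ meets the environment for rule 2 (immediately after a vowel) → [β].
/a/ — between /j/ and /k/, in an unstressed syllable — surfaces as [ə] (rule 3).
/u/ (between /k/ and /b/) is in the target of rule 3 but the environment (in an unstressed syllable) is not met → [u].
/b/ meets the environment for rule 2 (immediately after a vowel) → [β].

[jəβjəkˈkuβ]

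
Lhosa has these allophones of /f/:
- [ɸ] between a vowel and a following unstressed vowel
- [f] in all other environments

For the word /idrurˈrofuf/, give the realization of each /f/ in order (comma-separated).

Occurrence 1 (position 8): between a vowel and a following unstressed vowel → [ɸ].
Occurrence 2 (position 10): no conditioning environment matches → elsewhere allophone [f].

[ɸ], [f]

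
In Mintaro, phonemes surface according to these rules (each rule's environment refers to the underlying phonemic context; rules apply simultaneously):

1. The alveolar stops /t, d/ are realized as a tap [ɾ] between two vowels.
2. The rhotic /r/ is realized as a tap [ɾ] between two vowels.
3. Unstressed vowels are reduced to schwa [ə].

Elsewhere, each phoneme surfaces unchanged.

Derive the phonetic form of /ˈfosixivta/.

[ˈfosəxəvtə]

/o/ — between /f/ and /s/; rule 3 does not apply here → [o].
/i/ (between /s/ and /x/): in an unstressed syllable, so rule 3 applies → [ə].
/i/ (between /x/ and /v/): in an unstressed syllable, so rule 3 applies → [ə].
/t/ — between /v/ and /a/; rule 1 does not apply here → [t].
/a/ meets the environment for rule 3 (in an unstressed syllable) → [ə].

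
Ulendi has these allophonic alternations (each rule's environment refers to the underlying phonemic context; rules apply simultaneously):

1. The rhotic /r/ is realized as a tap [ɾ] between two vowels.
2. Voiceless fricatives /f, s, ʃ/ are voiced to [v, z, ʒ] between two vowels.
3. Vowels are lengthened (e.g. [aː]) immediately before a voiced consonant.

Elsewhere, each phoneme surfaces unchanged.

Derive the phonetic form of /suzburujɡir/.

/s/ (word-initial) fails the environment for rule 2, so it stays [s].
/u/ (between /s/ and /z/) occurs before a voiced consonant → [uː] by rule 3.
/z/ stays [z].
/b/ (between /z/ and /u/) is unaffected → [b].
/u/ meets the environment for rule 3 (before a voiced consonant) → [uː].
/r/ (between /u/ and /u/): between two vowels, so rule 1 applies → [ɾ].
/u/ (between /r/ and /j/) occurs before a voiced consonant → [uː] by rule 3.
/j/ — not in any rule's target class → [j].
/ɡ/ stays [ɡ].
/i/ meets the environment for rule 3 (before a voiced consonant) → [iː].
/r/ — word-final; rule 1 does not apply here → [r].

[suːzbuːɾuːjɡiːr]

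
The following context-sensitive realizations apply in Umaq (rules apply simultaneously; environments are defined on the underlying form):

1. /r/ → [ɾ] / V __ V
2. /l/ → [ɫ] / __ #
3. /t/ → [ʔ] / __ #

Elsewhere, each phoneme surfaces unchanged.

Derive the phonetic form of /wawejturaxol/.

/w/ (word-initial): no rule targets it → [w].
/a/ (between /w/ and /w/): no rule targets it → [a].
/w/ — not in any rule's target class → [w].
/e/ (between /w/ and /j/) is unaffected → [e].
/j/ stays [j].
/t/ (between /j/ and /u/) fails the environment for rule 3, so it stays [t].
/u/ (between /t/ and /r/): no rule targets it → [u].
/r/ (between /u/ and /a/): between two vowels, so rule 1 applies → [ɾ].
/a/ — not in any rule's target class → [a].
/x/ (between /a/ and /o/): no rule targets it → [x].
/o/ — not in any rule's target class → [o].
Rule 2 applies to /l/ (word-final: word-finally) → [ɫ].

[wawejtuɾaxoɫ]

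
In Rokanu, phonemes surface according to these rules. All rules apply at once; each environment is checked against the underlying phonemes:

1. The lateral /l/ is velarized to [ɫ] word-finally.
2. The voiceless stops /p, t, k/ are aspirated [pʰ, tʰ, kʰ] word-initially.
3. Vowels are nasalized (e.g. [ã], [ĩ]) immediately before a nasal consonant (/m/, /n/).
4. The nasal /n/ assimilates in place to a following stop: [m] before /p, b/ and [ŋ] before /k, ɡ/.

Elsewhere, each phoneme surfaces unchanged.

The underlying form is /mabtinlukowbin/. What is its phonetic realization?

[mabtĩnlukowbĩn]

/m/ (word-initial) is unaffected → [m].
/a/ — between /m/ and /b/; rule 3 does not apply here → [a].
/b/ (between /a/ and /t/): no rule targets it → [b].
/t/ — between /b/ and /i/; rule 2 does not apply here → [t].
/i/ (between /t/ and /n/) occurs before a nasal consonant → [ĩ] by rule 3.
/n/ (between /i/ and /l/) is in the target of rule 4 but the environment (before a labial or velar stop) is not met → [n].
/l/ (between /n/ and /u/) fails the environment for rule 1, so it stays [l].
/u/ (between /l/ and /k/): rule 3 targets it, but not before a nasal consonant → unchanged [u].
/k/ (between /u/ and /o/) is in the target of rule 2 but the environment (word-initially) is not met → [k].
/o/ (between /k/ and /w/): rule 3 targets it, but not before a nasal consonant → unchanged [o].
/w/ stays [w].
/b/ — not in any rule's target class → [b].
Rule 3 applies to /i/ (between /b/ and /n/: before a nasal consonant) → [ĩ].
/n/ (word-final) fails the environment for rule 4, so it stays [n].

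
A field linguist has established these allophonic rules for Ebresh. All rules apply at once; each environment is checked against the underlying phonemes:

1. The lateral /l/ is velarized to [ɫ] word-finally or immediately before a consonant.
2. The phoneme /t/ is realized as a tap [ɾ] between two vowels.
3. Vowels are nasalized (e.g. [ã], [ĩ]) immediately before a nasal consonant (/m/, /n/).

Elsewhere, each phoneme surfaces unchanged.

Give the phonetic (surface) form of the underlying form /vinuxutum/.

[vĩnuxuɾũm]

/v/ stays [v].
/i/ (between /v/ and /n/) occurs before a nasal consonant → [ĩ] by rule 3.
/n/ stays [n].
/u/ (between /n/ and /x/) fails the environment for rule 3, so it stays [u].
/x/ (between /u/ and /u/) is unaffected → [x].
/u/ (between /x/ and /t/) is in the target of rule 3 but the environment (before a nasal consonant) is not met → [u].
/t/ (between /u/ and /u/): between two vowels, so rule 2 applies → [ɾ].
Rule 3 applies to /u/ (between /t/ and /m/: before a nasal consonant) → [ũ].
/m/ (word-final) is unaffected → [m].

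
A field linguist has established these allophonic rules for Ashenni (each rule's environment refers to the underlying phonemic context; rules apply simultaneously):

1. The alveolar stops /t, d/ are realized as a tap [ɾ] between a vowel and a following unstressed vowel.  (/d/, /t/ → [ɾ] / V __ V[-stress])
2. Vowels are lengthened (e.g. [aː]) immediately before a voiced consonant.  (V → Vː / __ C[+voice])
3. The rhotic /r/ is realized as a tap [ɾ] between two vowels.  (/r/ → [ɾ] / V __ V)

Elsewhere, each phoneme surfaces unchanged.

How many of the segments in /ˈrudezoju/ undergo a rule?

Segments that undergo a rule: /u/ → [uː] (rule 2); /d/ → [ɾ] (rule 1); /e/ → [eː] (rule 2); /o/ → [oː] (rule 2).
All other segments surface unchanged.

4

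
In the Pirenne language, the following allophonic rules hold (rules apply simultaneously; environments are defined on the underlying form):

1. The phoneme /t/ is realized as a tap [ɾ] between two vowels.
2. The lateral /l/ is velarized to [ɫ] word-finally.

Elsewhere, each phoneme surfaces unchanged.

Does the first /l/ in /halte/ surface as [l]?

/l/ (between /a/ and /t/) is in the target of rule 2 but the environment (word-finally) is not met → [l].
The actual realization is [l], which matches [l].

Yes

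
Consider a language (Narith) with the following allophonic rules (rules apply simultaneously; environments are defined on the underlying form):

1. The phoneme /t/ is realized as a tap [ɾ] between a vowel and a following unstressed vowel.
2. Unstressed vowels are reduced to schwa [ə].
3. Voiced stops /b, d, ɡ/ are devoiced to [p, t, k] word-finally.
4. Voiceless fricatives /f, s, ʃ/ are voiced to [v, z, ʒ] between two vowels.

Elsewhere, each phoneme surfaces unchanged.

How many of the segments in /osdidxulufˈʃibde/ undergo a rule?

5

Segments that undergo a rule: /o/ → [ə] (rule 2); /i/ → [ə] (rule 2); /u/ → [ə] (rule 2); /u/ → [ə] (rule 2); /e/ → [ə] (rule 2).
All other segments surface unchanged.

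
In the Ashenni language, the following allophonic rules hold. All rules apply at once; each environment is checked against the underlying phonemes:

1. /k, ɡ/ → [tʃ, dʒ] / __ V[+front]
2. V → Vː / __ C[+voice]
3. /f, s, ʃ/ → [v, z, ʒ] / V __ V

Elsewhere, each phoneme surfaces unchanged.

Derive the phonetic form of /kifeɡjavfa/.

/k/ (word-initial): before a front vowel, so rule 1 applies → [tʃ].
/i/ (between /k/ and /f/) fails the environment for rule 2, so it stays [i].
/f/ (between /i/ and /e/): between two vowels, so rule 3 applies → [v].
/e/ — between /f/ and /ɡ/, before a voiced consonant — surfaces as [eː] (rule 2).
/ɡ/ (between /e/ and /j/) fails the environment for rule 1, so it stays [ɡ].
/a/ (between /j/ and /v/) occurs before a voiced consonant → [aː] by rule 2.
/f/ — between /v/ and /a/; rule 3 does not apply here → [f].
/a/ (word-final): rule 2 targets it, but not before a voiced consonant → unchanged [a].

[tʃiveːɡjaːvfa]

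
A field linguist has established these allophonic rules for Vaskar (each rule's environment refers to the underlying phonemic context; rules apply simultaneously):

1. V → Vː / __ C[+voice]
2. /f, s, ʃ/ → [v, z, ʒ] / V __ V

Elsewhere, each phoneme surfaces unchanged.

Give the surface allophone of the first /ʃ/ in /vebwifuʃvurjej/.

/ʃ/ (between /u/ and /v/) fails the environment for rule 2, so it stays [ʃ].

[ʃ]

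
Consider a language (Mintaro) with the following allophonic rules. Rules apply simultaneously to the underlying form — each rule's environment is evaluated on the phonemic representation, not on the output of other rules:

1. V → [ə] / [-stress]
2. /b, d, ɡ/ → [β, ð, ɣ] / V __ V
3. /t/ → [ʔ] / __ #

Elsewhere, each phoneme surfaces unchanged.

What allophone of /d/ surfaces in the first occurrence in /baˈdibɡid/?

/d/ — between /a/ and /i/, between two vowels — surfaces as [ð] (rule 2).

[ð]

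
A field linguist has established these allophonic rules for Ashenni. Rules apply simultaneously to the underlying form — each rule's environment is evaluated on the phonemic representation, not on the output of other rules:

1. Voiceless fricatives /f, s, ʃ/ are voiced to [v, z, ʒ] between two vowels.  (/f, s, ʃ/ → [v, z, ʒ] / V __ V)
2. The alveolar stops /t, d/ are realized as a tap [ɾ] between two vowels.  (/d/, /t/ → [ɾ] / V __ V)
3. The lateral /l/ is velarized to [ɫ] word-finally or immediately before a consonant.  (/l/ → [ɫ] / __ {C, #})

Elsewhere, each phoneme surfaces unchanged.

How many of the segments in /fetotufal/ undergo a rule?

Segments that undergo a rule: /t/ → [ɾ] (rule 2); /t/ → [ɾ] (rule 2); /f/ → [v] (rule 1); /l/ → [ɫ] (rule 3).
All other segments surface unchanged.

4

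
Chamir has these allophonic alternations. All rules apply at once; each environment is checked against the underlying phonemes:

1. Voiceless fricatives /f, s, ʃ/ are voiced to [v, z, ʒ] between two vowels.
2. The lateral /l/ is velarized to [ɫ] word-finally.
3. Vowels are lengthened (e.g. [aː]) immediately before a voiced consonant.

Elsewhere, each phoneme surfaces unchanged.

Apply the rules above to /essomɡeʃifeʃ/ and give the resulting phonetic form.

[essoːmɡeʒiveʃ]

/e/ (word-initial) fails the environment for rule 3, so it stays [e].
/s/ (between /e/ and /s/): rule 1 targets it, but not between two vowels → unchanged [s].
/s/ — between /s/ and /o/; rule 1 does not apply here → [s].
/o/ (between /s/ and /m/) occurs before a voiced consonant → [oː] by rule 3.
/m/ — not in any rule's target class → [m].
/ɡ/ (between /m/ and /e/): no rule targets it → [ɡ].
/e/ (between /ɡ/ and /ʃ/) is in the target of rule 3 but the environment (before a voiced consonant) is not met → [e].
/ʃ/ meets the environment for rule 1 (between two vowels) → [ʒ].
/i/ — between /ʃ/ and /f/; rule 3 does not apply here → [i].
/f/ meets the environment for rule 1 (between two vowels) → [v].
/e/ (between /f/ and /ʃ/) is in the target of rule 3 but the environment (before a voiced consonant) is not met → [e].
/ʃ/ (word-final) fails the environment for rule 1, so it stays [ʃ].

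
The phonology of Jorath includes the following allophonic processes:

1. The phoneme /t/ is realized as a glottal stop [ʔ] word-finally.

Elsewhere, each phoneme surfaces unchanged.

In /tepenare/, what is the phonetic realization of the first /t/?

[t]

/t/ (word-initial) fails the environment for rule 1, so it stays [t].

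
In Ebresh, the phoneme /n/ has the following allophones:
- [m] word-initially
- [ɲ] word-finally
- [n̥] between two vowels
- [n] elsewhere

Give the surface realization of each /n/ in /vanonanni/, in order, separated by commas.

[n̥], [n̥], [n], [n]

Occurrence 1 (position 3): between two vowels → [n̥].
Occurrence 2 (position 5): between two vowels → [n̥].
Occurrence 3 (position 7): no conditioning environment matches → elsewhere allophone [n].
Occurrence 4 (position 8): no conditioning environment matches → elsewhere allophone [n].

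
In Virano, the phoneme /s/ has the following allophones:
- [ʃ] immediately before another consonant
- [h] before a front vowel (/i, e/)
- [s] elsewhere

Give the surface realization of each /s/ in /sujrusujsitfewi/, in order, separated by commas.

Occurrence 1 (position 1): no conditioning environment matches → elsewhere allophone [s].
Occurrence 2 (position 6): no conditioning environment matches → elsewhere allophone [s].
Occurrence 3 (position 9): before a front vowel (/i, e/) → [h].

[s], [s], [h]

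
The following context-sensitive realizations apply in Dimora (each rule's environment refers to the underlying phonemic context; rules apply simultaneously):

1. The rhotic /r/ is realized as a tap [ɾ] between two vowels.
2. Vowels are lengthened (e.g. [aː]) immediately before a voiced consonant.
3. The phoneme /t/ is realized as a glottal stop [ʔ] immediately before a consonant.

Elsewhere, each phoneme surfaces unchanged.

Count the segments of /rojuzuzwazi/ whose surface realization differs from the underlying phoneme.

Segments that undergo a rule: /o/ → [oː] (rule 2); /u/ → [uː] (rule 2); /u/ → [uː] (rule 2); /a/ → [aː] (rule 2).
All other segments surface unchanged.

4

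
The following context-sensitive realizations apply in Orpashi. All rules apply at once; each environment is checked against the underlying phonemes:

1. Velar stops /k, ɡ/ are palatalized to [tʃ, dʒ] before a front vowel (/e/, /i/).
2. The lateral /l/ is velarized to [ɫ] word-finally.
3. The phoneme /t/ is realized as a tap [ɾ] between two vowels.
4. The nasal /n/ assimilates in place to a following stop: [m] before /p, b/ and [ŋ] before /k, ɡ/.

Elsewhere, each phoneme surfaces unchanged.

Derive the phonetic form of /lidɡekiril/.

/l/ — word-initial; rule 2 does not apply here → [l].
/i/ (between /l/ and /d/) is unaffected → [i].
/d/ stays [d].
/ɡ/ (between /d/ and /e/) occurs before a front vowel → [dʒ] by rule 1.
/e/ (between /ɡ/ and /k/) is unaffected → [e].
/k/ meets the environment for rule 1 (before a front vowel) → [tʃ].
/i/ stays [i].
/r/ (between /i/ and /i/): no rule targets it → [r].
/i/ stays [i].
/l/ meets the environment for rule 2 (word-finally) → [ɫ].

[liddʒetʃiriɫ]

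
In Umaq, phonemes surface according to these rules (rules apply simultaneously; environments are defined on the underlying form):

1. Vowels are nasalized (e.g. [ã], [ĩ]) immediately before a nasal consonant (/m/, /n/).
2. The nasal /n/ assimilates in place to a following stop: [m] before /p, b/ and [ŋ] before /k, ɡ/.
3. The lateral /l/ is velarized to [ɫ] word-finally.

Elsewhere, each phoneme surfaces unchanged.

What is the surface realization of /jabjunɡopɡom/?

[jabjũŋɡopɡõm]

/a/ (between /j/ and /b/) fails the environment for rule 1, so it stays [a].
/u/ meets the environment for rule 1 (before a nasal consonant) → [ũ].
/n/ — between /u/ and /ɡ/, before a labial or velar stop — surfaces as [ŋ] (rule 2).
/o/ (between /ɡ/ and /p/) fails the environment for rule 1, so it stays [o].
/o/ — between /ɡ/ and /m/, before a nasal consonant — surfaces as [õ] (rule 1).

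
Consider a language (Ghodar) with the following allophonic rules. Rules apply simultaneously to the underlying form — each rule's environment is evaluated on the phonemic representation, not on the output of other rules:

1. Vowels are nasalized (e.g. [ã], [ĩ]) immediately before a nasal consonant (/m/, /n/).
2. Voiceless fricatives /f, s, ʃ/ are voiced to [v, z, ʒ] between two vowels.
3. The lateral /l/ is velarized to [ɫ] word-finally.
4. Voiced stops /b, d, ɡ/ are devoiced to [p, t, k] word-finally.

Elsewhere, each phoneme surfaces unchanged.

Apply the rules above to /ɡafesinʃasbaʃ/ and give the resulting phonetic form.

/ɡ/ (word-initial): rule 4 targets it, but not word-finally → unchanged [ɡ].
/a/ (between /ɡ/ and /f/): rule 1 targets it, but not before a nasal consonant → unchanged [a].
Rule 2 applies to /f/ (between /a/ and /e/: between two vowels) → [v].
/e/ (between /f/ and /s/) fails the environment for rule 1, so it stays [e].
Rule 2 applies to /s/ (between /e/ and /i/: between two vowels) → [z].
/i/ (between /s/ and /n/) occurs before a nasal consonant → [ĩ] by rule 1.
/ʃ/ (between /n/ and /a/) is in the target of rule 2 but the environment (between two vowels) is not met → [ʃ].
/a/ — between /ʃ/ and /s/; rule 1 does not apply here → [a].
/s/ (between /a/ and /b/) fails the environment for rule 2, so it stays [s].
/b/ — between /s/ and /a/; rule 4 does not apply here → [b].
/a/ (between /b/ and /ʃ/): rule 1 targets it, but not before a nasal consonant → unchanged [a].
/ʃ/ — word-final; rule 2 does not apply here → [ʃ].

[ɡavezĩnʃasbaʃ]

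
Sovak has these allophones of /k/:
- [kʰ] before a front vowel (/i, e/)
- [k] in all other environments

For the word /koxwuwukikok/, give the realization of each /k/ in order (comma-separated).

Occurrence 1 (position 1): no conditioning environment matches → elsewhere allophone [k].
Occurrence 2 (position 8): before a front vowel (/i, e/) → [kʰ].
Occurrence 3 (position 10): no conditioning environment matches → elsewhere allophone [k].
Occurrence 4 (position 12): no conditioning environment matches → elsewhere allophone [k].

[k], [kʰ], [k], [k]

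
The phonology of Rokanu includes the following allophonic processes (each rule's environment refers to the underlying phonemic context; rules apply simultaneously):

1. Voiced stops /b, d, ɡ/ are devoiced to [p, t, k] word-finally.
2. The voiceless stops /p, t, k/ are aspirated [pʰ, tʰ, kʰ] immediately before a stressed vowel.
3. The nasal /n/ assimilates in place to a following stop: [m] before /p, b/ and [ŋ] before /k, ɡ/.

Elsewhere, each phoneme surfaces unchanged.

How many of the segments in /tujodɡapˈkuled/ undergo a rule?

2

Segments that undergo a rule: /k/ → [kʰ] (rule 2); /d/ → [t] (rule 1).
All other segments surface unchanged.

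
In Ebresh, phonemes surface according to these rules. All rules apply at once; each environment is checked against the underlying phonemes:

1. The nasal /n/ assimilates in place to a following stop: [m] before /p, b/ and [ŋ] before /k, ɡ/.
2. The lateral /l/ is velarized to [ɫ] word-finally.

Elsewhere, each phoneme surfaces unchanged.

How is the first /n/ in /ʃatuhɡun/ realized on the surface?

[n]

/n/ (word-final) fails the environment for rule 1, so it stays [n].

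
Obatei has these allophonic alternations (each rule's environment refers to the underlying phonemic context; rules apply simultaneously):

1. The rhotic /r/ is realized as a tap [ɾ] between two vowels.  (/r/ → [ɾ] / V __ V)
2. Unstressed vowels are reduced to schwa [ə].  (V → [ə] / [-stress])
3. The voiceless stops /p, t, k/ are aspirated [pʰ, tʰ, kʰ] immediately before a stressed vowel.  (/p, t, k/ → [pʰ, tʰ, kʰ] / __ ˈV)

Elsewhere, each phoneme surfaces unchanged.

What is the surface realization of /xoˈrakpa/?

/x/ stays [x].
/o/ meets the environment for rule 2 (in an unstressed syllable) → [ə].
/r/ (between /o/ and /a/): between two vowels, so rule 1 applies → [ɾ].
/a/ (between /r/ and /k/): rule 2 targets it, but not in an unstressed syllable → unchanged [a].
/k/ (between /a/ and /p/) fails the environment for rule 3, so it stays [k].
/p/ (between /k/ and /a/) fails the environment for rule 3, so it stays [p].
/a/ — word-final, in an unstressed syllable — surfaces as [ə] (rule 2).

[xəˈɾakpə]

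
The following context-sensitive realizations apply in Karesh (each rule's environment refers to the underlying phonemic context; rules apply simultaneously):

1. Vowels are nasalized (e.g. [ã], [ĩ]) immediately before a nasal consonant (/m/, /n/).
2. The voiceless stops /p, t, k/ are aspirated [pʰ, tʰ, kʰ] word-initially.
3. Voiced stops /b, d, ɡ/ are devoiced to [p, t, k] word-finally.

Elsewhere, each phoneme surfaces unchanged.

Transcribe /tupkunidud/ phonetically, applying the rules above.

/t/ (word-initial) occurs word-initially → [tʰ] by rule 2.
/u/ (between /t/ and /p/) is in the target of rule 1 but the environment (before a nasal consonant) is not met → [u].
/p/ (between /u/ and /k/): rule 2 targets it, but not word-initially → unchanged [p].
/k/ — between /p/ and /u/; rule 2 does not apply here → [k].
/u/ — between /k/ and /n/, before a nasal consonant — surfaces as [ũ] (rule 1).
/n/ (between /u/ and /i/) is unaffected → [n].
/i/ (between /n/ and /d/): rule 1 targets it, but not before a nasal consonant → unchanged [i].
/d/ — between /i/ and /u/; rule 3 does not apply here → [d].
/u/ (between /d/ and /d/) fails the environment for rule 1, so it stays [u].
/d/ — word-final, word-finally — surfaces as [t] (rule 3).

[tʰupkũnidut]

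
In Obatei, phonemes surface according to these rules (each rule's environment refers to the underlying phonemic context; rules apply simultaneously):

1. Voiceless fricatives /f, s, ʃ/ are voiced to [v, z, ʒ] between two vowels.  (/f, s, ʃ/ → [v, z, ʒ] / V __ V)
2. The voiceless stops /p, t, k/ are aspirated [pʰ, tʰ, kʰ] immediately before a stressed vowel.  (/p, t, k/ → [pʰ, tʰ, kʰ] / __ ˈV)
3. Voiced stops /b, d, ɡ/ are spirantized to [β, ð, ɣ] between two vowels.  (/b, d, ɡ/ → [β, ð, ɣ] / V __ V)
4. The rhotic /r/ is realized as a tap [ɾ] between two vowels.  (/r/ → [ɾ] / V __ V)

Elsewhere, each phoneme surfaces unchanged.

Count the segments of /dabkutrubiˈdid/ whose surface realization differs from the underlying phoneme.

Segments that undergo a rule: /b/ → [β] (rule 3); /d/ → [ð] (rule 3).
All other segments surface unchanged.

2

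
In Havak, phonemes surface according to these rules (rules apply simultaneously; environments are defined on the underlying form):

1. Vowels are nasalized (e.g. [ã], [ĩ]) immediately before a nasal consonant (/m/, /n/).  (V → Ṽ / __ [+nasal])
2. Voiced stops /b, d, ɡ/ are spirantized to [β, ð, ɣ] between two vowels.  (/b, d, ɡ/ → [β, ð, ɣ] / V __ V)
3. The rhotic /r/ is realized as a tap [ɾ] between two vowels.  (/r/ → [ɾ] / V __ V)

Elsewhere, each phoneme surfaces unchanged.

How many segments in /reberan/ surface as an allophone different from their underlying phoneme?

3

Segments that undergo a rule: /b/ → [β] (rule 2); /r/ → [ɾ] (rule 3); /a/ → [ã] (rule 1).
All other segments surface unchanged.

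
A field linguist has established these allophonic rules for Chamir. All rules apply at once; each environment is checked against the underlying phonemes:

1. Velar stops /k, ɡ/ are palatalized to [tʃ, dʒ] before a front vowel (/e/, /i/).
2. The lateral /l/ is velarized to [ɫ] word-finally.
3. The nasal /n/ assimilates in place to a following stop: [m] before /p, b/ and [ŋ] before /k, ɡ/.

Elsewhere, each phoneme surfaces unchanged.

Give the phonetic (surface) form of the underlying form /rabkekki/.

[rabtʃektʃi]

/r/ stays [r].
/a/ (between /r/ and /b/) is unaffected → [a].
/b/ (between /a/ and /k/): no rule targets it → [b].
Rule 1 applies to /k/ (between /b/ and /e/: before a front vowel) → [tʃ].
/e/ (between /k/ and /k/) is unaffected → [e].
/k/ (between /e/ and /k/) fails the environment for rule 1, so it stays [k].
/k/ — between /k/ and /i/, before a front vowel — surfaces as [tʃ] (rule 1).
/i/ (word-final): no rule targets it → [i].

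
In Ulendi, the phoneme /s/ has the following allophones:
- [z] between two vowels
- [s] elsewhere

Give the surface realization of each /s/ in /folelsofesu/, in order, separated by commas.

Occurrence 1 (position 6): no conditioning environment matches → elsewhere allophone [s].
Occurrence 2 (position 10): between two vowels → [z].

[s], [z]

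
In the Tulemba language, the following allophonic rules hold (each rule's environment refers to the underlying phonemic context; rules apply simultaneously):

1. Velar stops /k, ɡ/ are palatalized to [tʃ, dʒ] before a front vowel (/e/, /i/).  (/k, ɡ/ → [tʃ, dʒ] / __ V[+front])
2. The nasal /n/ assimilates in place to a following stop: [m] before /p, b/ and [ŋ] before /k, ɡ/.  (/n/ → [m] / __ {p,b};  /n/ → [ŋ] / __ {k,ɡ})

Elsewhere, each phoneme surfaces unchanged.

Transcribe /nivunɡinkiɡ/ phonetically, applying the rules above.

/n/ (word-initial): rule 2 targets it, but not before a labial or velar stop → unchanged [n].
/i/ — not in any rule's target class → [i].
/v/ (between /i/ and /u/) is unaffected → [v].
/u/ stays [u].
Rule 2 applies to /n/ (between /u/ and /ɡ/: before a labial or velar stop) → [ŋ].
/ɡ/ — between /n/ and /i/, before a front vowel — surfaces as [dʒ] (rule 1).
/i/ stays [i].
/n/ (between /i/ and /k/) occurs before a labial or velar stop → [ŋ] by rule 2.
Rule 1 applies to /k/ (between /n/ and /i/: before a front vowel) → [tʃ].
/i/ (between /k/ and /ɡ/): no rule targets it → [i].
/ɡ/ — word-final; rule 1 does not apply here → [ɡ].

[nivuŋdʒiŋtʃiɡ]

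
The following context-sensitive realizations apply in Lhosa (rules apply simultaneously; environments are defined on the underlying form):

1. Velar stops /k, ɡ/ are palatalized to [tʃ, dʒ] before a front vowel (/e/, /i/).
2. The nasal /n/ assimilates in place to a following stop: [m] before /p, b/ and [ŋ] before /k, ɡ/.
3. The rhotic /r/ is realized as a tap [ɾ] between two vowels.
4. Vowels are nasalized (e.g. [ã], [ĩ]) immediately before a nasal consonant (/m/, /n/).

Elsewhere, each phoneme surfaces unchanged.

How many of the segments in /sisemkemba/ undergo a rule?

3

Segments that undergo a rule: /e/ → [ẽ] (rule 4); /k/ → [tʃ] (rule 1); /e/ → [ẽ] (rule 4).
All other segments surface unchanged.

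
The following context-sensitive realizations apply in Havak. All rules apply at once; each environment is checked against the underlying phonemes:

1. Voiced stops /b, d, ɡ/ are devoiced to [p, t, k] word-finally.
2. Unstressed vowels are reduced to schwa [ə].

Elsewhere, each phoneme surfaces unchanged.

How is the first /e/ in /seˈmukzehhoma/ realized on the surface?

[ə]

/e/ (between /s/ and /m/) occurs in an unstressed syllable → [ə] by rule 2.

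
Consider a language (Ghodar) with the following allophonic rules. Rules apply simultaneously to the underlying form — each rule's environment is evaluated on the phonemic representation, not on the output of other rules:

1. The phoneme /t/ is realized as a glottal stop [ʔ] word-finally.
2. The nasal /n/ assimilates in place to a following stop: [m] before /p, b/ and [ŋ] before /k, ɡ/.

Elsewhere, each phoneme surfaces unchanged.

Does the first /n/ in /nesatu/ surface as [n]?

Yes

/n/ (word-initial): rule 2 targets it, but not before a labial or velar stop → unchanged [n].
The actual realization is [n], which matches [n].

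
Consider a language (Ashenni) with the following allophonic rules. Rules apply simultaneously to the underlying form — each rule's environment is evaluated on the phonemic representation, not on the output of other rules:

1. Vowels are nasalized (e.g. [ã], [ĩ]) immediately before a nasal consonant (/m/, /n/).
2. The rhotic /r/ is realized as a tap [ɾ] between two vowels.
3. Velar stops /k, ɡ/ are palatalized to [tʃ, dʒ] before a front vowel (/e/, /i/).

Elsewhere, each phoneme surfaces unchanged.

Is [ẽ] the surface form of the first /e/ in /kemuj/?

Yes

/e/ — between /k/ and /m/, before a nasal consonant — surfaces as [ẽ] (rule 1).
The actual realization is [ẽ], which matches [ẽ].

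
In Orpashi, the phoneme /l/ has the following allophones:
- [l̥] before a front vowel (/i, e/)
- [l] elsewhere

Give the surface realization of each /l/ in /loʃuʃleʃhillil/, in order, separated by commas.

[l], [l̥], [l], [l̥], [l]

Occurrence 1 (position 1): no conditioning environment matches → elsewhere allophone [l].
Occurrence 2 (position 6): before a front vowel (/i, e/) → [l̥].
Occurrence 3 (position 11): no conditioning environment matches → elsewhere allophone [l].
Occurrence 4 (position 12): before a front vowel (/i, e/) → [l̥].
Occurrence 5 (position 14): no conditioning environment matches → elsewhere allophone [l].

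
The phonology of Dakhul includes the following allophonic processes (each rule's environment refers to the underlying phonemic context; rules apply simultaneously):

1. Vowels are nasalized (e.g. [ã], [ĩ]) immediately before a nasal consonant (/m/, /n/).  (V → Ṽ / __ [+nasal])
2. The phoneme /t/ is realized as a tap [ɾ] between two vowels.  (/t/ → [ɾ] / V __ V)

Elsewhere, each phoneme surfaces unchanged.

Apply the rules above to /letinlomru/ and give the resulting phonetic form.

[leɾĩnlõmru]

/l/ (word-initial): no rule targets it → [l].
/e/ — between /l/ and /t/; rule 1 does not apply here → [e].
/t/ (between /e/ and /i/) occurs between two vowels → [ɾ] by rule 2.
Rule 1 applies to /i/ (between /t/ and /n/: before a nasal consonant) → [ĩ].
/n/ stays [n].
/l/ — not in any rule's target class → [l].
/o/ meets the environment for rule 1 (before a nasal consonant) → [õ].
/m/ — not in any rule's target class → [m].
/r/ (between /m/ and /u/) is unaffected → [r].
/u/ (word-final) is in the target of rule 1 but the environment (before a nasal consonant) is not met → [u].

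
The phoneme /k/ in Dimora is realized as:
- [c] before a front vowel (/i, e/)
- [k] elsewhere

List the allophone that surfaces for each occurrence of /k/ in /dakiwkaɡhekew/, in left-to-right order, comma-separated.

[c], [k], [c]

Occurrence 1 (position 3): before a front vowel → [c].
Occurrence 2 (position 6): no conditioning environment matches → elsewhere allophone [k].
Occurrence 3 (position 11): before a front vowel → [c].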